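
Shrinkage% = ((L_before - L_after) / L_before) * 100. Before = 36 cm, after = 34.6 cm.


Formula: Shrinkage% = ((L_before - L_after) / L_before) * 100
Step 1: Shrinkage = 36 - 34.6 = 1.4 cm
Step 2: Shrinkage% = (1.4 / 36) * 100
Step 3: Shrinkage% = 0.038889 * 100 = 3.8889% ≈ 3.9%

3.9%


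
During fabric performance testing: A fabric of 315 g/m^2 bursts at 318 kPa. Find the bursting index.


Formula: Bursting Index = Bursting Strength / Fabric GSM
BI = 318 kPa / 315 g/m^2
BI = 1.010 kPa/(g/m^2)

1.010 kPa/(g/m^2)


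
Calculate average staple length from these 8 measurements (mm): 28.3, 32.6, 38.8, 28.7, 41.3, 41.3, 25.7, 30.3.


Formula: Mean = sum of lengths / count
Sum = 28.3 + 32.6 + 38.8 + 28.7 + 41.3 + 41.3 + 25.7 + 30.3
Sum = 267.0 mm
Mean = 267.0 / 8 = 33.38 mm

33.38 mm


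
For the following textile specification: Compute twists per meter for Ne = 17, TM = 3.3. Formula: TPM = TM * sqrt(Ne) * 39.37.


Formula: TPM = TM * sqrt(Ne) * 39.37
Step 1: sqrt(Ne) = sqrt(17) = 4.1231
Step 2: TM * sqrt(Ne) = 3.3 * 4.1231 = 13.6062
Step 3: TPM = 13.6062 * 39.37 = 536 twists/m

536 twists/m


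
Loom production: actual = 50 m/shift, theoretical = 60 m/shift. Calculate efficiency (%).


Formula: Efficiency% = (Actual output / Theoretical output) * 100
Efficiency% = (50 / 60) * 100
Efficiency% = 0.833333 * 100 = 83.3333% ≈ 83.3%

83.3%


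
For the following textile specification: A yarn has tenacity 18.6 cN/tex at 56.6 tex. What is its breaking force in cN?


Formula: Breaking force = Tenacity * Linear density
F = 18.6 cN/tex * 56.6 tex
F = 1052.76 cN

1052.76 cN


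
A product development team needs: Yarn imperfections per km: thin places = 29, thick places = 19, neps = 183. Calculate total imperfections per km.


Formula: Total = thin places + thick places + neps
Total = 29 + 19 + 183
Total = 231 imperfections/km

231 imperfections/km


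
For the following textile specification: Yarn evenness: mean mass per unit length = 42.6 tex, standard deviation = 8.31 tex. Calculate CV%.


Formula: CV% = (standard deviation / mean) * 100
Step 1: Ratio = 8.31 / 42.6 = 0.19507
Step 2: CV% = 0.19507 * 100 = 19.507% ≈ 19.5%

19.5%


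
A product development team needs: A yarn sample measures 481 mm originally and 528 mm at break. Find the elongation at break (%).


Formula: Elongation (%) = ((L_break - L0) / L0) * 100
Step 1: Extension = 528 - 481 = 47 mm
Step 2: Elongation = (47 / 481) * 100
Step 3: Elongation = 0.097713 * 100 = 9.7713% ≈ 9.8%

9.8%


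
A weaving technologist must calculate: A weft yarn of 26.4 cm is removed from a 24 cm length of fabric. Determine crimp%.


Formula: Crimp% = ((L_yarn - L_fabric) / L_fabric) * 100
Step 1: Extension = 26.4 - 24 = 2.4 cm
Step 2: Crimp% = (2.4 / 24) * 100
Step 3: Crimp% = 0.1 * 100 = 10.0%

10.0%


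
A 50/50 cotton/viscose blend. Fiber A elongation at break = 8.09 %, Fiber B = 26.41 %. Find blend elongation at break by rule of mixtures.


Formula: Blend property = (fraction_A * property_A) + (fraction_B * property_B)
Step 1: Contribution A = 50/100 * 8.09 % = 4.045 %
Step 2: Contribution B = 50/100 * 26.41 % = 13.205 %
Step 3: Blend elongation at break = 4.045 + 13.205 = 17.25 %

17.25 %


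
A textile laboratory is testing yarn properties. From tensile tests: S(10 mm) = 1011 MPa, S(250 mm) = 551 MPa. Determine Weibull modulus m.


Formula: m = ln(L1/L2) / ln(S2/S1)
Step 1: ln(L1/L2) = ln(10/250) = -3.21888
Step 2: S2/S1 = 551/1011 = 0.545
Step 3: ln(S2/S1) = ln(0.545) = -0.60697
Step 4: m = -3.21888 / -0.60697 = 5.30

5.30 (Weibull m)


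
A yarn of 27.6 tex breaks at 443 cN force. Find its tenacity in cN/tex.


Formula: Tenacity = Breaking force / Linear density
Tenacity = 443 cN / 27.6 tex
Tenacity = 16.05 cN/tex

16.05 cN/tex


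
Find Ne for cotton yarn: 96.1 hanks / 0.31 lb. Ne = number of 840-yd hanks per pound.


Formula: Ne = hanks / mass_lb
Substituting: Ne = 96.1 / 0.31
Ne = 310.0

310.0 Ne


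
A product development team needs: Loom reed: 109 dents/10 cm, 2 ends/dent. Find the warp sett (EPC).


Formula: EPC = (dents per 10 cm * ends per dent) / 10
Step 1: Total ends per 10 cm = 109 * 2 = 218
Step 2: EPC = 218 / 10 = 21.8 ends/cm

21.8 ends/cm


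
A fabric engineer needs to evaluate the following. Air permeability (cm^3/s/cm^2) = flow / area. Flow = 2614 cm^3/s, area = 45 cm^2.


Formula: Air Permeability = Airflow / Test Area
AP = 2614 cm^3/s / 45 cm^2
AP = 58.1 cm^3/s/cm^2

58.1 cm^3/s/cm^2


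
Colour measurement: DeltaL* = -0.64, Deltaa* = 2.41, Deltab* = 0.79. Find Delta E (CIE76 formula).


Formula: Delta E = sqrt(dL*^2 + da*^2 + db*^2)
Step 1: dL*^2 = (-0.64)^2 = 0.4096
Step 2: da*^2 = 2.41^2 = 5.8081
Step 3: db*^2 = 0.79^2 = 0.6241
Step 4: Sum = 0.4096 + 5.8081 + 0.6241 = 6.8418
Step 5: Delta E = sqrt(6.8418) = 2.62

2.62 Delta E


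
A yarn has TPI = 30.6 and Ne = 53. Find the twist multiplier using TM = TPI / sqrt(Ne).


Formula: TM = TPI / sqrt(Ne)
Step 1: sqrt(Ne) = sqrt(53) = 7.2801
Step 2: TM = 30.6 / 7.2801 = 4.20

4.20 TM


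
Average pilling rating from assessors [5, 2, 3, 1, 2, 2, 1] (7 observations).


Formula: Mean = sum / count
Sum = 5 + 2 + 3 + 1 + 2 + 2 + 1 = 16
Mean = 16 / 7 = 2.3

2.3


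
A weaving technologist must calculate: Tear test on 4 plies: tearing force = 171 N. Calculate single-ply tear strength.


Formula: Per-ply strength = Total force / Number of plies
Per-ply = 171 N / 4
Per-ply = 42.75 N

42.75 N


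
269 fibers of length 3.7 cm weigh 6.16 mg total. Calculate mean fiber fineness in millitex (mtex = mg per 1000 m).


Formula: fineness (mtex) = mass (mg) / total length (km) = (mass_mg / total_length_m) * 1000
Step 1: Convert fiber length: 3.7 cm = 0.037 m
Step 2: Total fiber length = 269 * 0.037 = 9.953 m
Step 3: Linear density = 6.16 mg / 9.953 m = 0.6189 mg/m
Step 4: fineness = 0.6189 * 1000 = 618.9 mtex

618.9 mtex


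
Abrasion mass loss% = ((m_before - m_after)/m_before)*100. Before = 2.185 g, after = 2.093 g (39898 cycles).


Formula: Mass loss% = ((m_before - m_after) / m_before) * 100
Step 1: Mass loss = 2.185 - 2.093 = 0.092 g
Step 2: Ratio = 0.092 / 2.185 = 0.0421053
Step 3: Mass loss% = 0.0421053 * 100 = 4.21053% ≈ 4.21%

4.21%


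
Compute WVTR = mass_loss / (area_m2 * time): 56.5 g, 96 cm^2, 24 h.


Formula: WVTR = mass_loss / (area * time)
Step 1: Convert area: 96 cm^2 = 0.0096 m^2
Step 2: WVTR = 56.5 g / (0.0096 m^2 * 24 h)
Step 3: WVTR = 56.5 / 0.2304 = 245.2 g/m^2/h

245.2 g/m^2/h


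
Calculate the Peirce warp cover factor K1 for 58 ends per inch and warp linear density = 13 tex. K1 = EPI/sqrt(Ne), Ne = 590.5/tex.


Formula: K1 = EPI / sqrt(Ne), with Ne = 590.5 / tex_warp
Step 1: Ne = 590.5 / 13 = 45.423
Step 2: sqrt(Ne) = sqrt(45.423) = 6.7397
Step 3: K1 = 58 / 6.7397 = 8.6

8.6


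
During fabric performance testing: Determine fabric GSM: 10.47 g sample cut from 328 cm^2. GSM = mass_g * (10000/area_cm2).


Formula: GSM = mass_g / area_m2
Step 1: Convert area: 328 cm^2 = 328 / 10000 = 0.0328 m^2
Step 2: GSM = 10.47 g / 0.0328 m^2 = 319.2 g/m^2

319.2 g/m^2


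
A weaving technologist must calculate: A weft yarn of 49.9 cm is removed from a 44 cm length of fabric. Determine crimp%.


Formula: Crimp% = ((L_yarn - L_fabric) / L_fabric) * 100
Step 1: Extension = 49.9 - 44 = 5.9 cm
Step 2: Crimp% = (5.9 / 44) * 100
Step 3: Crimp% = 0.134091 * 100 = 13.4091% ≈ 13.4%

13.4%


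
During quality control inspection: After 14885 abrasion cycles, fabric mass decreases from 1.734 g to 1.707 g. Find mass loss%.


Formula: Mass loss% = ((m_before - m_after) / m_before) * 100
Step 1: Mass loss = 1.734 - 1.707 = 0.027 g
Step 2: Ratio = 0.027 / 1.734 = 0.0155709
Step 3: Mass loss% = 0.0155709 * 100 = 1.55709% ≈ 1.56%

1.56%


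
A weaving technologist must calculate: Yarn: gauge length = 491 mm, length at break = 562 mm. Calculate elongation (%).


Formula: Elongation (%) = ((L_break - L0) / L0) * 100
Step 1: Extension = 562 - 491 = 71 mm
Step 2: Elongation = (71 / 491) * 100
Step 3: Elongation = 0.144603 * 100 = 14.4603% ≈ 14.5%

14.5%


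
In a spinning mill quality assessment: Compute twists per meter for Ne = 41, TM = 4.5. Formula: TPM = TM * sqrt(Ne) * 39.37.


Formula: TPM = TM * sqrt(Ne) * 39.37
Step 1: sqrt(Ne) = sqrt(41) = 6.4031
Step 2: TM * sqrt(Ne) = 4.5 * 6.4031 = 28.814
Step 3: TPM = 28.814 * 39.37 = 1134 twists/m

1134 twists/m


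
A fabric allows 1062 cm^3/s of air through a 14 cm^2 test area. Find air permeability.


Formula: Air Permeability = Airflow / Test Area
AP = 1062 cm^3/s / 14 cm^2
AP = 75.9 cm^3/s/cm^2

75.9 cm^3/s/cm^2


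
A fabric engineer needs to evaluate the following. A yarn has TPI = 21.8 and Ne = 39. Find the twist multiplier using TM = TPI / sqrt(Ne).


Formula: TM = TPI / sqrt(Ne)
Step 1: sqrt(Ne) = sqrt(39) = 6.245
Step 2: TM = 21.8 / 6.245 = 3.49

3.49 TM


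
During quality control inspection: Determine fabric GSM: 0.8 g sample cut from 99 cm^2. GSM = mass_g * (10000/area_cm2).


Formula: GSM = mass_g / area_m2
Step 1: Convert area: 99 cm^2 = 99 / 10000 = 0.0099 m^2
Step 2: GSM = 0.8 g / 0.0099 m^2 = 80.8 g/m^2

80.8 g/m^2


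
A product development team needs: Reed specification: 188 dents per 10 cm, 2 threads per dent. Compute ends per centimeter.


Formula: EPC = (dents per 10 cm * ends per dent) / 10
Step 1: Total ends per 10 cm = 188 * 2 = 376
Step 2: EPC = 376 / 10 = 37.6 ends/cm

37.6 ends/cm


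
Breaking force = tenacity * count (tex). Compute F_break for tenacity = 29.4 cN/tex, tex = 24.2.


Formula: Breaking force = Tenacity * Linear density
F = 29.4 cN/tex * 24.2 tex
F = 711.48 cN

711.48 cN


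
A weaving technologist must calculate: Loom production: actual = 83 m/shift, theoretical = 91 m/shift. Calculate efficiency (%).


Formula: Efficiency% = (Actual output / Theoretical output) * 100
Efficiency% = (83 / 91) * 100
Efficiency% = 0.912088 * 100 = 91.2088% ≈ 91.2%

91.2%


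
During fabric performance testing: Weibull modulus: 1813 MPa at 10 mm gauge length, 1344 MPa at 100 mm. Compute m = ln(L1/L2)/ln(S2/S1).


Formula: m = ln(L1/L2) / ln(S2/S1)
Step 1: ln(L1/L2) = ln(10/100) = -2.30259
Step 2: S2/S1 = 1344/1813 = 0.74131
Step 3: ln(S2/S1) = ln(0.74131) = -0.29934
Step 4: m = -2.30259 / -0.29934 = 7.69

7.69 (Weibull m)


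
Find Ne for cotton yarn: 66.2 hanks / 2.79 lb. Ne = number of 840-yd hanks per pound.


Formula: Ne = hanks / mass_lb
Substituting: Ne = 66.2 / 2.79
Ne = 23.7

23.7 Ne


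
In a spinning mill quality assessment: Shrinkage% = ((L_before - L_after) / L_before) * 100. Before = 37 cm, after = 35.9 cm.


Formula: Shrinkage% = ((L_before - L_after) / L_before) * 100
Step 1: Shrinkage = 37 - 35.9 = 1.1 cm
Step 2: Shrinkage% = (1.1 / 37) * 100
Step 3: Shrinkage% = 0.02973 * 100 = 2.973% ≈ 3.0%

3.0%


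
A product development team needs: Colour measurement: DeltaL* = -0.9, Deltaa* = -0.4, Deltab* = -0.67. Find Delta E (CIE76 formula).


Formula: Delta E = sqrt(dL*^2 + da*^2 + db*^2)
Step 1: dL*^2 = (-0.9)^2 = 0.81
Step 2: da*^2 = (-0.4)^2 = 0.16
Step 3: db*^2 = (-0.67)^2 = 0.4489
Step 4: Sum = 0.81 + 0.16 + 0.4489 = 1.4189
Step 5: Delta E = sqrt(1.4189) = 1.19

1.19 Delta E


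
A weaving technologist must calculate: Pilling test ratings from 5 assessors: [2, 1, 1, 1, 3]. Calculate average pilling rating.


Formula: Mean = sum / count
Sum = 2 + 1 + 1 + 1 + 3 = 8
Mean = 8 / 5 = 1.6

1.6


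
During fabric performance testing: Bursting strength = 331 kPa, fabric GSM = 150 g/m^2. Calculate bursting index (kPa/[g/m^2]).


Formula: Bursting Index = Bursting Strength / Fabric GSM
BI = 331 kPa / 150 g/m^2
BI = 2.207 kPa/(g/m^2)

2.207 kPa/(g/m^2)


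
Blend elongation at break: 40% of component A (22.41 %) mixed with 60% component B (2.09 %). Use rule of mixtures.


Formula: Blend property = (fraction_A * property_A) + (fraction_B * property_B)
Step 1: Contribution A = 40/100 * 22.41 % = 8.964 %
Step 2: Contribution B = 60/100 * 2.09 % = 1.254 %
Step 3: Blend elongation at break = 8.964 + 1.254 = 10.218 %

10.218 %


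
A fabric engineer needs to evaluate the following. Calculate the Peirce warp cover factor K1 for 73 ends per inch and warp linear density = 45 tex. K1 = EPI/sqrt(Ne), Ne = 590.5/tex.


Formula: K1 = EPI / sqrt(Ne), with Ne = 590.5 / tex_warp
Step 1: Ne = 590.5 / 45 = 13.122
Step 2: sqrt(Ne) = sqrt(13.122) = 3.6224
Step 3: K1 = 73 / 3.6224 = 20.2

20.2


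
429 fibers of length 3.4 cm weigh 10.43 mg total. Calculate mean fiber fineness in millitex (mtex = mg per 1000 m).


Formula: fineness (mtex) = mass (mg) / total length (km) = (mass_mg / total_length_m) * 1000
Step 1: Convert fiber length: 3.4 cm = 0.034 m
Step 2: Total fiber length = 429 * 0.034 = 14.586 m
Step 3: Linear density = 10.43 mg / 14.586 m = 0.7151 mg/m
Step 4: fineness = 0.7151 * 1000 = 715.1 mtex

715.1 mtex


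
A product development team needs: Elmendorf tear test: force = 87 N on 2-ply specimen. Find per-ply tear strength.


Formula: Per-ply strength = Total force / Number of plies
Per-ply = 87 N / 2
Per-ply = 43.5 N

43.5 N


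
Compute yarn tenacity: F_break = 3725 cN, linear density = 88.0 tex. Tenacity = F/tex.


Formula: Tenacity = Breaking force / Linear density
Tenacity = 3725 cN / 88.0 tex
Tenacity = 42.33 cN/tex

42.33 cN/tex


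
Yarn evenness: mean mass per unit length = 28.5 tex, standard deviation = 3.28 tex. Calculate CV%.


Formula: CV% = (standard deviation / mean) * 100
Step 1: Ratio = 3.28 / 28.5 = 0.115088
Step 2: CV% = 0.115088 * 100 = 11.5088% ≈ 11.5%

11.5%


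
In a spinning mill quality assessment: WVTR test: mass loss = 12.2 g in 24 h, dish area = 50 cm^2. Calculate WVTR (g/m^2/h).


Formula: WVTR = mass_loss / (area * time)
Step 1: Convert area: 50 cm^2 = 0.005 m^2
Step 2: WVTR = 12.2 g / (0.005 m^2 * 24 h)
Step 3: WVTR = 12.2 / 0.12 = 101.7 g/m^2/h

101.7 g/m^2/h


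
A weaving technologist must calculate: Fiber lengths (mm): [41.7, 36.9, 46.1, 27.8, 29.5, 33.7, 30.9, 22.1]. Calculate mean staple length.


Formula: Mean = sum of lengths / count
Sum = 41.7 + 36.9 + 46.1 + 27.8 + 29.5 + 33.7 + 30.9 + 22.1
Sum = 268.7 mm
Mean = 268.7 / 8 = 33.59 mm

33.59 mm


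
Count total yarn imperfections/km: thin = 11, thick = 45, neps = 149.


Formula: Total = thin places + thick places + neps
Total = 11 + 45 + 149
Total = 205 imperfections/km

205 imperfections/km


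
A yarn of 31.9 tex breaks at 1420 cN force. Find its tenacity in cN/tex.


Formula: Tenacity = Breaking force / Linear density
Tenacity = 1420 cN / 31.9 tex
Tenacity = 44.51 cN/tex

44.51 cN/tex


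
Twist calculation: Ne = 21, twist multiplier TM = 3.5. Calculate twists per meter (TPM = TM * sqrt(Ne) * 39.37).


Formula: TPM = TM * sqrt(Ne) * 39.37
Step 1: sqrt(Ne) = sqrt(21) = 4.5826
Step 2: TM * sqrt(Ne) = 3.5 * 4.5826 = 16.0391
Step 3: TPM = 16.0391 * 39.37 = 631 twists/m

631 twists/m


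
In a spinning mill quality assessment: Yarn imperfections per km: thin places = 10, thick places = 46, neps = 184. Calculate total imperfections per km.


Formula: Total = thin places + thick places + neps
Total = 10 + 46 + 184
Total = 240 imperfections/km

240 imperfections/km


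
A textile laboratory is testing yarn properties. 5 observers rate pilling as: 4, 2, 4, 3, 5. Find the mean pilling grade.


Formula: Mean = sum / count
Sum = 4 + 2 + 4 + 3 + 5 = 18
Mean = 18 / 5 = 3.6

3.6


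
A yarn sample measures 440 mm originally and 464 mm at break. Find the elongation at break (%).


Formula: Elongation (%) = ((L_break - L0) / L0) * 100
Step 1: Extension = 464 - 440 = 24 mm
Step 2: Elongation = (24 / 440) * 100
Step 3: Elongation = 0.054545 * 100 = 5.4545% ≈ 5.5%

5.5%


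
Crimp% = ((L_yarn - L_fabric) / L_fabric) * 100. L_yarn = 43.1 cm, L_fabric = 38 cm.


Formula: Crimp% = ((L_yarn - L_fabric) / L_fabric) * 100
Step 1: Extension = 43.1 - 38 = 5.1 cm
Step 2: Crimp% = (5.1 / 38) * 100
Step 3: Crimp% = 0.134211 * 100 = 13.4211% ≈ 13.4%

13.4%


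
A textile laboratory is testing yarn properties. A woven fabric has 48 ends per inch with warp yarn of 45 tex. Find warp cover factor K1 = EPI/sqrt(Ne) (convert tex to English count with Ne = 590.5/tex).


Formula: K1 = EPI / sqrt(Ne), with Ne = 590.5 / tex_warp
Step 1: Ne = 590.5 / 45 = 13.122
Step 2: sqrt(Ne) = sqrt(13.122) = 3.6224
Step 3: K1 = 48 / 3.6224 = 13.3

13.3


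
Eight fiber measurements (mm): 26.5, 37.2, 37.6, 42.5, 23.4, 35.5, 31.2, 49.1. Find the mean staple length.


Formula: Mean = sum of lengths / count
Sum = 26.5 + 37.2 + 37.6 + 42.5 + 23.4 + 35.5 + 31.2 + 49.1
Sum = 283.0 mm
Mean = 283.0 / 8 = 35.38 mm

35.38 mm


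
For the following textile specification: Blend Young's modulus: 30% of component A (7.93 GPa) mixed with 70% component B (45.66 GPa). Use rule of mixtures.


Formula: Blend property = (fraction_A * property_A) + (fraction_B * property_B)
Step 1: Contribution A = 30/100 * 7.93 GPa = 2.379 GPa
Step 2: Contribution B = 70/100 * 45.66 GPa = 31.962 GPa
Step 3: Blend Young's modulus = 2.379 + 31.962 = 34.341 GPa

34.341 GPa


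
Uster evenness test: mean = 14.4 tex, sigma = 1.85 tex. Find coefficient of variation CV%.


Formula: CV% = (standard deviation / mean) * 100
Step 1: Ratio = 1.85 / 14.4 = 0.128472
Step 2: CV% = 0.128472 * 100 = 12.8472% ≈ 12.8%

12.8%


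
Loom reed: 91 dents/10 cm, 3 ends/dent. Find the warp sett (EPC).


Formula: EPC = (dents per 10 cm * ends per dent) / 10
Step 1: Total ends per 10 cm = 91 * 3 = 273
Step 2: EPC = 273 / 10 = 27.3 ends/cm

27.3 ends/cm


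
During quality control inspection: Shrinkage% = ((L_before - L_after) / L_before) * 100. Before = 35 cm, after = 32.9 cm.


Formula: Shrinkage% = ((L_before - L_after) / L_before) * 100
Step 1: Shrinkage = 35 - 32.9 = 2.1 cm
Step 2: Shrinkage% = (2.1 / 35) * 100
Step 3: Shrinkage% = 0.06 * 100 = 6.0%

6.0%


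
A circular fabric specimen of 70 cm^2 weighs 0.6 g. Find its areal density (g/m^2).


Formula: GSM = mass_g / area_m2
Step 1: Convert area: 70 cm^2 = 70 / 10000 = 0.007 m^2
Step 2: GSM = 0.6 g / 0.007 m^2 = 85.7 g/m^2

85.7 g/m^2


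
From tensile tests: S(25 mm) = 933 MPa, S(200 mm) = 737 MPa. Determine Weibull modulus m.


Formula: m = ln(L1/L2) / ln(S2/S1)
Step 1: ln(L1/L2) = ln(25/200) = -2.07944
Step 2: S2/S1 = 737/933 = 0.78992
Step 3: ln(S2/S1) = ln(0.78992) = -0.23582
Step 4: m = -2.07944 / -0.23582 = 8.82

8.82 (Weibull m)


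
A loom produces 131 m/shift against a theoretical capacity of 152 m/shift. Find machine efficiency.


Formula: Efficiency% = (Actual output / Theoretical output) * 100
Efficiency% = (131 / 152) * 100
Efficiency% = 0.861842 * 100 = 86.1842% ≈ 86.2%

86.2%


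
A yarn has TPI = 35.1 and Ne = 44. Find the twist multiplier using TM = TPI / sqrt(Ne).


Formula: TM = TPI / sqrt(Ne)
Step 1: sqrt(Ne) = sqrt(44) = 6.6332
Step 2: TM = 35.1 / 6.6332 = 5.29

5.29 TM


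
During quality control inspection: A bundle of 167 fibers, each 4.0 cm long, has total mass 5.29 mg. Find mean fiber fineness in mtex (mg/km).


Formula: fineness (mtex) = mass (mg) / total length (km) = (mass_mg / total_length_m) * 1000
Step 1: Convert fiber length: 4.0 cm = 0.04 m
Step 2: Total fiber length = 167 * 0.04 = 6.68 m
Step 3: Linear density = 5.29 mg / 6.68 m = 0.7919 mg/m
Step 4: fineness = 0.7919 * 1000 = 791.9 mtex

791.9 mtex


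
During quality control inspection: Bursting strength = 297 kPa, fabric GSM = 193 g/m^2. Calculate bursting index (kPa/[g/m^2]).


Formula: Bursting Index = Bursting Strength / Fabric GSM
BI = 297 kPa / 193 g/m^2
BI = 1.539 kPa/(g/m^2)

1.539 kPa/(g/m^2)


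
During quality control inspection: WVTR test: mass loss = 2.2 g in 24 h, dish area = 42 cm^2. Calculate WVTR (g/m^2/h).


Formula: WVTR = mass_loss / (area * time)
Step 1: Convert area: 42 cm^2 = 0.0042 m^2
Step 2: WVTR = 2.2 g / (0.0042 m^2 * 24 h)
Step 3: WVTR = 2.2 / 0.1008 = 21.8 g/m^2/h

21.8 g/m^2/h


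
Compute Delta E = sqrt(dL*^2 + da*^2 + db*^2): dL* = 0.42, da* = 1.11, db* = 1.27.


Formula: Delta E = sqrt(dL*^2 + da*^2 + db*^2)
Step 1: dL*^2 = 0.42^2 = 0.1764
Step 2: da*^2 = 1.11^2 = 1.2321
Step 3: db*^2 = 1.27^2 = 1.6129
Step 4: Sum = 0.1764 + 1.2321 + 1.6129 = 3.0214
Step 5: Delta E = sqrt(3.0214) = 1.74

1.74 Delta E


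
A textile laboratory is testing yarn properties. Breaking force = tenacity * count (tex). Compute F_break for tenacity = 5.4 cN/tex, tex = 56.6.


Formula: Breaking force = Tenacity * Linear density
F = 5.4 cN/tex * 56.6 tex
F = 305.64 cN

305.64 cN


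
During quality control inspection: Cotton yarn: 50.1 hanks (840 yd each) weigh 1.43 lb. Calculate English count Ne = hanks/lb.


Formula: Ne = hanks / mass_lb
Substituting: Ne = 50.1 / 1.43
Ne = 35.0

35.0 Ne


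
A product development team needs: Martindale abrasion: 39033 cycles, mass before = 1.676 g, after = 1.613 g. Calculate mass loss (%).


Formula: Mass loss% = ((m_before - m_after) / m_before) * 100
Step 1: Mass loss = 1.676 - 1.613 = 0.063 g
Step 2: Ratio = 0.063 / 1.676 = 0.0375895
Step 3: Mass loss% = 0.0375895 * 100 = 3.75895% ≈ 3.76%

3.76%


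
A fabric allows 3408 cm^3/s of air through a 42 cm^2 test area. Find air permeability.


Formula: Air Permeability = Airflow / Test Area
AP = 3408 cm^3/s / 42 cm^2
AP = 81.1 cm^3/s/cm^2

81.1 cm^3/s/cm^2


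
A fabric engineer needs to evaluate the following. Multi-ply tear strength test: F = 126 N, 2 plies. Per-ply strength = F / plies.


Formula: Per-ply strength = Total force / Number of plies
Per-ply = 126 N / 2
Per-ply = 63 N

63 N


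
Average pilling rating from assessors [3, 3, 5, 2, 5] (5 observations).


Formula: Mean = sum / count
Sum = 3 + 3 + 5 + 2 + 5 = 18
Mean = 18 / 5 = 3.6

3.6


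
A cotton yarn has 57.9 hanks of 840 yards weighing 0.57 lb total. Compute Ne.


Formula: Ne = hanks / mass_lb
Substituting: Ne = 57.9 / 0.57
Ne = 101.6

101.6 Ne


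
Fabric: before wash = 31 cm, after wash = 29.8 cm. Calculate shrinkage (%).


Formula: Shrinkage% = ((L_before - L_after) / L_before) * 100
Step 1: Shrinkage = 31 - 29.8 = 1.2 cm
Step 2: Shrinkage% = (1.2 / 31) * 100
Step 3: Shrinkage% = 0.03871 * 100 = 3.871% ≈ 3.9%

3.9%


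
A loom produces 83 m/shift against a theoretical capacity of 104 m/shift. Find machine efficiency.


Formula: Efficiency% = (Actual output / Theoretical output) * 100
Efficiency% = (83 / 104) * 100
Efficiency% = 0.798077 * 100 = 79.8077% ≈ 79.8%

79.8%


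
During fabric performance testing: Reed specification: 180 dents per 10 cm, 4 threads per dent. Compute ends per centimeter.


Formula: EPC = (dents per 10 cm * ends per dent) / 10
Step 1: Total ends per 10 cm = 180 * 4 = 720
Step 2: EPC = 720 / 10 = 72.0 ends/cm

72.0 ends/cm


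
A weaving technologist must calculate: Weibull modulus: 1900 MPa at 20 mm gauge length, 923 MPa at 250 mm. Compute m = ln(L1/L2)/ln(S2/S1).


Formula: m = ln(L1/L2) / ln(S2/S1)
Step 1: ln(L1/L2) = ln(20/250) = -2.52573
Step 2: S2/S1 = 923/1900 = 0.48579
Step 3: ln(S2/S1) = ln(0.48579) = -0.72198
Step 4: m = -2.52573 / -0.72198 = 3.50

3.50 (Weibull m)


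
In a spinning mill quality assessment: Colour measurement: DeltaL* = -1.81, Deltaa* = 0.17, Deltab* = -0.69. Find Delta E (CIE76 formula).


Formula: Delta E = sqrt(dL*^2 + da*^2 + db*^2)
Step 1: dL*^2 = (-1.81)^2 = 3.2761
Step 2: da*^2 = 0.17^2 = 0.0289
Step 3: db*^2 = (-0.69)^2 = 0.4761
Step 4: Sum = 3.2761 + 0.0289 + 0.4761 = 3.7811
Step 5: Delta E = sqrt(3.7811) = 1.94

1.94 Delta E


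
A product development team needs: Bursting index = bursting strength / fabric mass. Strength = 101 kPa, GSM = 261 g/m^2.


Formula: Bursting Index = Bursting Strength / Fabric GSM
BI = 101 kPa / 261 g/m^2
BI = 0.387 kPa/(g/m^2)

0.387 kPa/(g/m^2)


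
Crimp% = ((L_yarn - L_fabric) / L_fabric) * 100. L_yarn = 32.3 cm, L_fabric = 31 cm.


Formula: Crimp% = ((L_yarn - L_fabric) / L_fabric) * 100
Step 1: Extension = 32.3 - 31 = 1.3 cm
Step 2: Crimp% = (1.3 / 31) * 100
Step 3: Crimp% = 0.041935 * 100 = 4.1935% ≈ 4.2%

4.2%


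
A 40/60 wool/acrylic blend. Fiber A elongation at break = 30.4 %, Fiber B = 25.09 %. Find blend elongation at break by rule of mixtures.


Formula: Blend property = (fraction_A * property_A) + (fraction_B * property_B)
Step 1: Contribution A = 40/100 * 30.4 % = 12.16 %
Step 2: Contribution B = 60/100 * 25.09 % = 15.054 %
Step 3: Blend elongation at break = 12.16 + 15.054 = 27.214 %

27.214 %


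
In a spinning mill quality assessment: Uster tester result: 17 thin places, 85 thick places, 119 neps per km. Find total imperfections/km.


Formula: Total = thin places + thick places + neps
Total = 17 + 85 + 119
Total = 221 imperfections/km

221 imperfections/km


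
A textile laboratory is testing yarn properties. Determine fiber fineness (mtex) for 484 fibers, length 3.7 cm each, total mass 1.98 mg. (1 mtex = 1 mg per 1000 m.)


Formula: fineness (mtex) = mass (mg) / total length (km) = (mass_mg / total_length_m) * 1000
Step 1: Convert fiber length: 3.7 cm = 0.037 m
Step 2: Total fiber length = 484 * 0.037 = 17.908 m
Step 3: Linear density = 1.98 mg / 17.908 m = 0.1106 mg/m
Step 4: fineness = 0.1106 * 1000 = 110.6 mtex

110.6 mtex


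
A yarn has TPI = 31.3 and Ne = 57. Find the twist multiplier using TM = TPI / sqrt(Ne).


Formula: TM = TPI / sqrt(Ne)
Step 1: sqrt(Ne) = sqrt(57) = 7.5498
Step 2: TM = 31.3 / 7.5498 = 4.15

4.15 TM


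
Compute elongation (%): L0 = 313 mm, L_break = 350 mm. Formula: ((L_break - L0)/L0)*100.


Formula: Elongation (%) = ((L_break - L0) / L0) * 100
Step 1: Extension = 350 - 313 = 37 mm
Step 2: Elongation = (37 / 313) * 100
Step 3: Elongation = 0.118211 * 100 = 11.8211% ≈ 11.8%

11.8%


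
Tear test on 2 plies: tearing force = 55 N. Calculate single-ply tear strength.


Formula: Per-ply strength = Total force / Number of plies
Per-ply = 55 N / 2
Per-ply = 27.5 N

27.5 N


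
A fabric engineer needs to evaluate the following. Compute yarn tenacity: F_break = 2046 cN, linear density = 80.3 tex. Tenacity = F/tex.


Formula: Tenacity = Breaking force / Linear density
Tenacity = 2046 cN / 80.3 tex
Tenacity = 25.48 cN/tex

25.48 cN/tex


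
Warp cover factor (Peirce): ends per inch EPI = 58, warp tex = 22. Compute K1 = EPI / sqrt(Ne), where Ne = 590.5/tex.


Formula: K1 = EPI / sqrt(Ne), with Ne = 590.5 / tex_warp
Step 1: Ne = 590.5 / 22 = 26.841
Step 2: sqrt(Ne) = sqrt(26.841) = 5.1808
Step 3: K1 = 58 / 5.1808 = 11.2

11.2


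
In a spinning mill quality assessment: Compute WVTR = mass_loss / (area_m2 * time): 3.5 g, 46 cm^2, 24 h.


Formula: WVTR = mass_loss / (area * time)
Step 1: Convert area: 46 cm^2 = 0.0046 m^2
Step 2: WVTR = 3.5 g / (0.0046 m^2 * 24 h)
Step 3: WVTR = 3.5 / 0.1104 = 31.7 g/m^2/h

31.7 g/m^2/h


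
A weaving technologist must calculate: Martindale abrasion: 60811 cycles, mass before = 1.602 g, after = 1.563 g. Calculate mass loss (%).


Formula: Mass loss% = ((m_before - m_after) / m_before) * 100
Step 1: Mass loss = 1.602 - 1.563 = 0.039 g
Step 2: Ratio = 0.039 / 1.602 = 0.0243446
Step 3: Mass loss% = 0.0243446 * 100 = 2.43446% ≈ 2.43%

2.43%


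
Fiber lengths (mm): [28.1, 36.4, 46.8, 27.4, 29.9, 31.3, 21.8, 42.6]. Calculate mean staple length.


Formula: Mean = sum of lengths / count
Sum = 28.1 + 36.4 + 46.8 + 27.4 + 29.9 + 31.3 + 21.8 + 42.6
Sum = 264.3 mm
Mean = 264.3 / 8 = 33.04 mm

33.04 mm


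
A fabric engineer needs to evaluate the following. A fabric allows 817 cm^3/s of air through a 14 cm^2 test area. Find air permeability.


Formula: Air Permeability = Airflow / Test Area
AP = 817 cm^3/s / 14 cm^2
AP = 58.4 cm^3/s/cm^2

58.4 cm^3/s/cm^2


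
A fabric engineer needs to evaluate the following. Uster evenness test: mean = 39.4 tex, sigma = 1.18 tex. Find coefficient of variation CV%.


Formula: CV% = (standard deviation / mean) * 100
Step 1: Ratio = 1.18 / 39.4 = 0.029949
Step 2: CV% = 0.029949 * 100 = 2.9949% ≈ 3.0%

3.0%


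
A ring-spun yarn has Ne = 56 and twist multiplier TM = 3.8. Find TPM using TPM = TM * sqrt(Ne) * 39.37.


Formula: TPM = TM * sqrt(Ne) * 39.37
Step 1: sqrt(Ne) = sqrt(56) = 7.4833
Step 2: TM * sqrt(Ne) = 3.8 * 7.4833 = 28.4365
Step 3: TPM = 28.4365 * 39.37 = 1120 twists/m

1120 twists/m


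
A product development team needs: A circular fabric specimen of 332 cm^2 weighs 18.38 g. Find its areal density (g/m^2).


Formula: GSM = mass_g / area_m2
Step 1: Convert area: 332 cm^2 = 332 / 10000 = 0.0332 m^2
Step 2: GSM = 18.38 g / 0.0332 m^2 = 553.6 g/m^2

553.6 g/m^2


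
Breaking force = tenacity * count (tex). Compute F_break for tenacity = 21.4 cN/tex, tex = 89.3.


Formula: Breaking force = Tenacity * Linear density
F = 21.4 cN/tex * 89.3 tex
F = 1911.02 cN

1911.02 cN


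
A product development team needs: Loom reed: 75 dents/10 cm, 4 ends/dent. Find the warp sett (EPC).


Formula: EPC = (dents per 10 cm * ends per dent) / 10
Step 1: Total ends per 10 cm = 75 * 4 = 300
Step 2: EPC = 300 / 10 = 30.0 ends/cm

30.0 ends/cm


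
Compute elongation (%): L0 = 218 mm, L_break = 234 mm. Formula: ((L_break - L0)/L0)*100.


Formula: Elongation (%) = ((L_break - L0) / L0) * 100
Step 1: Extension = 234 - 218 = 16 mm
Step 2: Elongation = (16 / 218) * 100
Step 3: Elongation = 0.073394 * 100 = 7.3394% ≈ 7.3%

7.3%


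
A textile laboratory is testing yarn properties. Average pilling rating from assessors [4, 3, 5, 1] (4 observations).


Formula: Mean = sum / count
Sum = 4 + 3 + 5 + 1 = 13
Mean = 13 / 4 = 3.3

3.3


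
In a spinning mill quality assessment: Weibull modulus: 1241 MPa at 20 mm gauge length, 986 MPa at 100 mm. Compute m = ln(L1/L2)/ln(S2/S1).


Formula: m = ln(L1/L2) / ln(S2/S1)
Step 1: ln(L1/L2) = ln(20/100) = -1.60944
Step 2: S2/S1 = 986/1241 = 0.79452
Step 3: ln(S2/S1) = ln(0.79452) = -0.23002
Step 4: m = -1.60944 / -0.23002 = 7.00

7.00 (Weibull m)


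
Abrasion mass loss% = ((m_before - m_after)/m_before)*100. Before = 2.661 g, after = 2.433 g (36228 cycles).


Formula: Mass loss% = ((m_before - m_after) / m_before) * 100
Step 1: Mass loss = 2.661 - 2.433 = 0.228 g
Step 2: Ratio = 0.228 / 2.661 = 0.0856821
Step 3: Mass loss% = 0.0856821 * 100 = 8.56821% ≈ 8.57%

8.57%


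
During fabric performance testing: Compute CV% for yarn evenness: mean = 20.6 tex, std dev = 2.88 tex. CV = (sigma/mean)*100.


Formula: CV% = (standard deviation / mean) * 100
Step 1: Ratio = 2.88 / 20.6 = 0.139806
Step 2: CV% = 0.139806 * 100 = 13.9806% ≈ 14.0%

14.0%


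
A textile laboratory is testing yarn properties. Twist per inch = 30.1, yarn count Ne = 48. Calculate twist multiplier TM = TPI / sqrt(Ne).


Formula: TM = TPI / sqrt(Ne)
Step 1: sqrt(Ne) = sqrt(48) = 6.9282
Step 2: TM = 30.1 / 6.9282 = 4.34

4.34 TM


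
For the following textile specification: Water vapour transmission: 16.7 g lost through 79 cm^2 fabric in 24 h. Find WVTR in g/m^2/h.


Formula: WVTR = mass_loss / (area * time)
Step 1: Convert area: 79 cm^2 = 0.0079 m^2
Step 2: WVTR = 16.7 g / (0.0079 m^2 * 24 h)
Step 3: WVTR = 16.7 / 0.1896 = 88.1 g/m^2/h

88.1 g/m^2/h


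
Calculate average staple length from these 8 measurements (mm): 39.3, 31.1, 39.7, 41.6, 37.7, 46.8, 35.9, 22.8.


Formula: Mean = sum of lengths / count
Sum = 39.3 + 31.1 + 39.7 + 41.6 + 37.7 + 46.8 + 35.9 + 22.8
Sum = 294.9 mm
Mean = 294.9 / 8 = 36.86 mm

36.86 mm


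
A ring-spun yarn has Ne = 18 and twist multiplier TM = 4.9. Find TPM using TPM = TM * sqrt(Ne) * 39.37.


Formula: TPM = TM * sqrt(Ne) * 39.37
Step 1: sqrt(Ne) = sqrt(18) = 4.2426
Step 2: TM * sqrt(Ne) = 4.9 * 4.2426 = 20.7887
Step 3: TPM = 20.7887 * 39.37 = 818 twists/m

818 twists/m


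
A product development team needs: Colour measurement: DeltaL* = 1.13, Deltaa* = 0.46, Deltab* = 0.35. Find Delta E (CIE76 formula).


Formula: Delta E = sqrt(dL*^2 + da*^2 + db*^2)
Step 1: dL*^2 = 1.13^2 = 1.2769
Step 2: da*^2 = 0.46^2 = 0.2116
Step 3: db*^2 = 0.35^2 = 0.1225
Step 4: Sum = 1.2769 + 0.2116 + 0.1225 = 1.611
Step 5: Delta E = sqrt(1.611) = 1.27

1.27 Delta E


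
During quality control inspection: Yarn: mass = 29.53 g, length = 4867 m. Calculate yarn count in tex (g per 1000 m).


Formula: Tex = (mass_g / length_m) * 1000
Substituting: Tex = (29.53 / 4867) * 1000
Intermediate: 29.53 / 4867 = 0.00606739 g/m
Tex = 0.00606739 * 1000 = 6.07 tex

6.07 tex


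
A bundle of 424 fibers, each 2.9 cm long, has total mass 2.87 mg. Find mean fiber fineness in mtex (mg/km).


Formula: fineness (mtex) = mass (mg) / total length (km) = (mass_mg / total_length_m) * 1000
Step 1: Convert fiber length: 2.9 cm = 0.029 m
Step 2: Total fiber length = 424 * 0.029 = 12.296 m
Step 3: Linear density = 2.87 mg / 12.296 m = 0.2334 mg/m
Step 4: fineness = 0.2334 * 1000 = 233.4 mtex

233.4 mtex


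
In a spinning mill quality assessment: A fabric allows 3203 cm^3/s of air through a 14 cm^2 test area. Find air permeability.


Formula: Air Permeability = Airflow / Test Area
AP = 3203 cm^3/s / 14 cm^2
AP = 228.8 cm^3/s/cm^2

228.8 cm^3/s/cm^2


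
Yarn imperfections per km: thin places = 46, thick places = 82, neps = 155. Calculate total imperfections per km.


Formula: Total = thin places + thick places + neps
Total = 46 + 82 + 155
Total = 283 imperfections/km

283 imperfections/km


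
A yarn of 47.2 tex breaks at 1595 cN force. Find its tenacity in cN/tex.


Formula: Tenacity = Breaking force / Linear density
Tenacity = 1595 cN / 47.2 tex
Tenacity = 33.79 cN/tex

33.79 cN/tex


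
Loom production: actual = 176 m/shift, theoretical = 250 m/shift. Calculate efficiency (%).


Formula: Efficiency% = (Actual output / Theoretical output) * 100
Efficiency% = (176 / 250) * 100
Efficiency% = 0.704 * 100 = 70.4%

70.4%


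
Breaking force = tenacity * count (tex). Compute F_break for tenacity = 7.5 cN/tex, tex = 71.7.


Formula: Breaking force = Tenacity * Linear density
F = 7.5 cN/tex * 71.7 tex
F = 537.75 cN

537.75 cN


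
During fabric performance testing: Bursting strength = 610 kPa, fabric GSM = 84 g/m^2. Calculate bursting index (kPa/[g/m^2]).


Formula: Bursting Index = Bursting Strength / Fabric GSM
BI = 610 kPa / 84 g/m^2
BI = 7.262 kPa/(g/m^2)

7.262 kPa/(g/m^2)


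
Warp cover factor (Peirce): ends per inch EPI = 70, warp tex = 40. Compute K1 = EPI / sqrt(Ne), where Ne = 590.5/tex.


Formula: K1 = EPI / sqrt(Ne), with Ne = 590.5 / tex_warp
Step 1: Ne = 590.5 / 40 = 14.763
Step 2: sqrt(Ne) = sqrt(14.763) = 3.8423
Step 3: K1 = 70 / 3.8423 = 18.2

18.2


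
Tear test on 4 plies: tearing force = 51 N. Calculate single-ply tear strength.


Formula: Per-ply strength = Total force / Number of plies
Per-ply = 51 N / 4
Per-ply = 12.75 N

12.75 N


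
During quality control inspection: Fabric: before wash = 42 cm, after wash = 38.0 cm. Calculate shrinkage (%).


Formula: Shrinkage% = ((L_before - L_after) / L_before) * 100
Step 1: Shrinkage = 42 - 38.0 = 4.0 cm
Step 2: Shrinkage% = (4.0 / 42) * 100
Step 3: Shrinkage% = 0.095238 * 100 = 9.5238% ≈ 9.5%

9.5%


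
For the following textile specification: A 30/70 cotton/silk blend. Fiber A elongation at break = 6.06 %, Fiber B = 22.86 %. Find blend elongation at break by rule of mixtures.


Formula: Blend property = (fraction_A * property_A) + (fraction_B * property_B)
Step 1: Contribution A = 30/100 * 6.06 % = 1.818 %
Step 2: Contribution B = 70/100 * 22.86 % = 16.002 %
Step 3: Blend elongation at break = 1.818 + 16.002 = 17.82 %

17.82 %


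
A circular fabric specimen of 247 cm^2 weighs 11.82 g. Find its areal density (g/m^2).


Formula: GSM = mass_g / area_m2
Step 1: Convert area: 247 cm^2 = 247 / 10000 = 0.0247 m^2
Step 2: GSM = 11.82 g / 0.0247 m^2 = 478.5 g/m^2

478.5 g/m^2


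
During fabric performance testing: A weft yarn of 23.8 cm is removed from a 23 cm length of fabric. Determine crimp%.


Formula: Crimp% = ((L_yarn - L_fabric) / L_fabric) * 100
Step 1: Extension = 23.8 - 23 = 0.8 cm
Step 2: Crimp% = (0.8 / 23) * 100
Step 3: Crimp% = 0.034783 * 100 = 3.4783% ≈ 3.5%

3.5%


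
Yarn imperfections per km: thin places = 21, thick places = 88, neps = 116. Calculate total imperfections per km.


Formula: Total = thin places + thick places + neps
Total = 21 + 88 + 116
Total = 225 imperfections/km

225 imperfections/km


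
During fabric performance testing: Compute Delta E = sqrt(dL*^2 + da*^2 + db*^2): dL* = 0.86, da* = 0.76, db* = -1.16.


Formula: Delta E = sqrt(dL*^2 + da*^2 + db*^2)
Step 1: dL*^2 = 0.86^2 = 0.7396
Step 2: da*^2 = 0.76^2 = 0.5776
Step 3: db*^2 = (-1.16)^2 = 1.3456
Step 4: Sum = 0.7396 + 0.5776 + 1.3456 = 2.6628
Step 5: Delta E = sqrt(2.6628) = 1.63

1.63 Delta E


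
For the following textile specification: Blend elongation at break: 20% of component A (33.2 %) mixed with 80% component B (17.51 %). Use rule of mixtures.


Formula: Blend property = (fraction_A * property_A) + (fraction_B * property_B)
Step 1: Contribution A = 20/100 * 33.2 % = 6.64 %
Step 2: Contribution B = 80/100 * 17.51 % = 14.008 %
Step 3: Blend elongation at break = 6.64 + 14.008 = 20.648 %

20.648 %


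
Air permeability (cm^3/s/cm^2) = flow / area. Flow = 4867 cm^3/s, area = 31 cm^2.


Formula: Air Permeability = Airflow / Test Area
AP = 4867 cm^3/s / 31 cm^2
AP = 157.0 cm^3/s/cm^2

157.0 cm^3/s/cm^2


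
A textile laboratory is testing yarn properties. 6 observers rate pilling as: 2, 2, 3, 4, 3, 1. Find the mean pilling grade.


Formula: Mean = sum / count
Sum = 2 + 2 + 3 + 4 + 3 + 1 = 15
Mean = 15 / 6 = 2.5

2.5


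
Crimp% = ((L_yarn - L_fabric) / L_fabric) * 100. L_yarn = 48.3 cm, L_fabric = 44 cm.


Formula: Crimp% = ((L_yarn - L_fabric) / L_fabric) * 100
Step 1: Extension = 48.3 - 44 = 4.3 cm
Step 2: Crimp% = (4.3 / 44) * 100
Step 3: Crimp% = 0.097727 * 100 = 9.7727% ≈ 9.8%

9.8%


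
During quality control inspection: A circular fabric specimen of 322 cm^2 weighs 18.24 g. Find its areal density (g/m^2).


Formula: GSM = mass_g / area_m2
Step 1: Convert area: 322 cm^2 = 322 / 10000 = 0.0322 m^2
Step 2: GSM = 18.24 g / 0.0322 m^2 = 566.5 g/m^2

566.5 g/m^2


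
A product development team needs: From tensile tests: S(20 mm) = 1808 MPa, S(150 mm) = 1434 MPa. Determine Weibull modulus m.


Formula: m = ln(L1/L2) / ln(S2/S1)
Step 1: ln(L1/L2) = ln(20/150) = -2.01490
Step 2: S2/S1 = 1434/1808 = 0.79314
Step 3: ln(S2/S1) = ln(0.79314) = -0.23176
Step 4: m = -2.01490 / -0.23176 = 8.69

8.69 (Weibull m)


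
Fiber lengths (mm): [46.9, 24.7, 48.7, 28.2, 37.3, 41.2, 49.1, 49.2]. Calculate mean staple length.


Formula: Mean = sum of lengths / count
Sum = 46.9 + 24.7 + 48.7 + 28.2 + 37.3 + 41.2 + 49.1 + 49.2
Sum = 325.3 mm
Mean = 325.3 / 8 = 40.66 mm

40.66 mm


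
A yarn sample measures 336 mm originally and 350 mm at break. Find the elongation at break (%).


Formula: Elongation (%) = ((L_break - L0) / L0) * 100
Step 1: Extension = 350 - 336 = 14 mm
Step 2: Elongation = (14 / 336) * 100
Step 3: Elongation = 0.041667 * 100 = 4.1667% ≈ 4.2%

4.2%


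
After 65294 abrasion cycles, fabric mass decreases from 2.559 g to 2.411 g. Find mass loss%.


Formula: Mass loss% = ((m_before - m_after) / m_before) * 100
Step 1: Mass loss = 2.559 - 2.411 = 0.148 g
Step 2: Ratio = 0.148 / 2.559 = 0.0578351
Step 3: Mass loss% = 0.0578351 * 100 = 5.78351% ≈ 5.78%

5.78%


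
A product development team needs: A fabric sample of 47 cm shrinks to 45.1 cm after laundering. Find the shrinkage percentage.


Formula: Shrinkage% = ((L_before - L_after) / L_before) * 100
Step 1: Shrinkage = 47 - 45.1 = 1.9 cm
Step 2: Shrinkage% = (1.9 / 47) * 100
Step 3: Shrinkage% = 0.040426 * 100 = 4.0426% ≈ 4.0%

4.0%


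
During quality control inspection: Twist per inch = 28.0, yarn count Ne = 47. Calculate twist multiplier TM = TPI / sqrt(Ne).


Formula: TM = TPI / sqrt(Ne)
Step 1: sqrt(Ne) = sqrt(47) = 6.8557
Step 2: TM = 28.0 / 6.8557 = 4.08

4.08 TM
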